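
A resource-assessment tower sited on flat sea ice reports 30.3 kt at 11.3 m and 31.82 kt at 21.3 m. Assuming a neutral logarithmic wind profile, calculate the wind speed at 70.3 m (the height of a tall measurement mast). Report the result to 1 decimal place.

Log law: V ∝ ln(z/z₀). From the pair, with r = V₁/V₂ = 0.95223,
ln z₀ = (ln z₁ − r·ln z₂)/(1 − r) = (2.4248 − 0.95223×3.0587)/0.04777 = -10.2116 → z₀ = 0.00003674 m
V₃ = V₁ · ln(z₃/z₀)/ln(z₁/z₀) = 30.3 × 14.4644/12.6364 = 34.6832 kt

34.7 kt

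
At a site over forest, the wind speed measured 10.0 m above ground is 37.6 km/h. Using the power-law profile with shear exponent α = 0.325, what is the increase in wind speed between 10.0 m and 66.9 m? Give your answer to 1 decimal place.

32.1 km/h

Power law: V₂ = V₁ · (z₂/z₁)^α = 37.6 × (6.6900)^0.325 = 69.7351 km/h
ΔV = 69.7351 − 37.6 = 32.1351 km/h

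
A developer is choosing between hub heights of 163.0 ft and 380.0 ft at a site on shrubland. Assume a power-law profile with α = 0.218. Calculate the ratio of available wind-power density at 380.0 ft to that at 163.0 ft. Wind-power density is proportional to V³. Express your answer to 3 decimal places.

Speed ratio: V_B/V_A = (z_B/z_A)^α = (380.0/163.0)^0.218 = (2.3313)^0.218 = 1.20264
Power-density ratio: P_B/P_A = (V_B/V_A)³ = (1.20264)³ = 1.73943

1.739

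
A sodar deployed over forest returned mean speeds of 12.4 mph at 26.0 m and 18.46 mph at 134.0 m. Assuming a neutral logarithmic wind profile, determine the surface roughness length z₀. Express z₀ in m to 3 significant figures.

Log law: V(z) ∝ ln(z/z₀). With r = V₁/V₂ = 12.4/18.46 = 0.67172,
r · ln(z₂/z₀) = ln(z₁/z₀) ⇒ ln z₀ = (ln z₁ − r·ln z₂)/(1 − r)
ln z₀ = (3.25810 − 0.67172×4.89784) / 0.32828 = -0.0972
z₀ = exp(-0.0972) = 0.9074 m

z₀ ≈ 0.907 m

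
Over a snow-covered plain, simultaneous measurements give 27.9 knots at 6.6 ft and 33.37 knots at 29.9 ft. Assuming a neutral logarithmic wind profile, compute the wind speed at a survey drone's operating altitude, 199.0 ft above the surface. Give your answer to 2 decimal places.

Log law: V ∝ ln(z/z₀). From the pair, with r = V₁/V₂ = 0.83608,
ln z₀ = (ln z₁ − r·ln z₂)/(1 − r) = (1.8871 − 0.83608×3.3979)/0.16392 = -5.8188 → z₀ = 0.002971 ft
V₃ = V₁ · ln(z₃/z₀)/ln(z₁/z₀) = 27.9 × 11.1121/7.7059 = 40.2327 knots

40.23 knots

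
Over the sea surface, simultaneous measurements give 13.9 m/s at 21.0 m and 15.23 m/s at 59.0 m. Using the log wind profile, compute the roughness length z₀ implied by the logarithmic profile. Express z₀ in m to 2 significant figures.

z₀ ≈ 0.00043 m

Log law: V(z) ∝ ln(z/z₀). With r = V₁/V₂ = 13.9/15.23 = 0.91267,
r · ln(z₂/z₀) = ln(z₁/z₀) ⇒ ln z₀ = (ln z₁ − r·ln z₂)/(1 − r)
ln z₀ = (3.04452 − 0.91267×4.07754) / 0.08733 = -7.7516
z₀ = exp(-7.7516) = 0.0004300 m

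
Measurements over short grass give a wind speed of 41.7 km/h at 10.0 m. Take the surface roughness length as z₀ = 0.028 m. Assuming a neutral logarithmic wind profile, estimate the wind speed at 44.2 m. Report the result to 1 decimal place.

Log law: V(z) ∝ ln(z/z₀), so V₂/V₁ = ln(z₂/z₀) / ln(z₁/z₀).
ln(44.2/0.028) = 7.3643, ln(10.0/0.028) = 5.8781
V₂ = 41.7 × 7.3643/5.8781 = 41.7 × 1.2528 = 52.2428 km/h

52.2 km/h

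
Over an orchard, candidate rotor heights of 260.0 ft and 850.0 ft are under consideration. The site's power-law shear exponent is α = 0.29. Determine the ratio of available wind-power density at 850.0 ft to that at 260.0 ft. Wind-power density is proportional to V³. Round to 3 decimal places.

2.803

Speed ratio: V_B/V_A = (z_B/z_A)^α = (850.0/260.0)^0.29 = (3.2692)^0.29 = 1.40990
Power-density ratio: P_B/P_A = (V_B/V_A)³ = (1.40990)³ = 2.80264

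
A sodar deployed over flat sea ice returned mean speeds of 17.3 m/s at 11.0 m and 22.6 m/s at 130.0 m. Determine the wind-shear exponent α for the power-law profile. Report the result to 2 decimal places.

Power law: V₂/V₁ = (z₂/z₁)^α ⇒ α = ln(V₂/V₁) / ln(z₂/z₁)
α = ln(22.6/17.3) / ln(130.0/11.0) = ln(1.3064) / ln(11.8182)
  = 0.26724 / 2.46964 = 0.10821

α ≈ 0.11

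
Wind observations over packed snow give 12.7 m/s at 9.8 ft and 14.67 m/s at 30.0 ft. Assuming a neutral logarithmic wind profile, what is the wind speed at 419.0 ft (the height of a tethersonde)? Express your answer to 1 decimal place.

19.3 m/s

Log law: V ∝ ln(z/z₀). From the pair, with r = V₁/V₂ = 0.86571,
ln z₀ = (ln z₁ − r·ln z₂)/(1 − r) = (2.2824 − 0.86571×3.4012)/0.13429 = -4.9303 → z₀ = 0.007224 ft
V₃ = V₁ · ln(z₃/z₀)/ln(z₁/z₀) = 12.7 × 10.9682/7.2127 = 19.3126 m/s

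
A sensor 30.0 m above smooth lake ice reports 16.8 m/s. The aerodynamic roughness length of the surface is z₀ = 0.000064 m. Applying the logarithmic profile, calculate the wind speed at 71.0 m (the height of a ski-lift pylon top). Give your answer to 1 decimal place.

17.9 m/s

Log law: V(z) ∝ ln(z/z₀), so V₂/V₁ = ln(z₂/z₀) / ln(z₁/z₀).
ln(71.0/0.000064) = 13.9193, ln(30.0/0.000064) = 13.0578
V₂ = 16.8 × 13.9193/13.0578 = 16.8 × 1.0660 = 17.9084 m/s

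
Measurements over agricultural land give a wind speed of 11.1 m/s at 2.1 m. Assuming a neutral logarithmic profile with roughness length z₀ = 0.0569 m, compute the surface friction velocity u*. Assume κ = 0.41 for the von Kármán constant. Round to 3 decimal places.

u* ≈ 1.261 m/s

Log law: V(z) = (u*/κ) · ln(z/z₀) ⇒ u* = κ · V / ln(z/z₀)
u* = 0.41 × 11.1 / ln(2.1/0.0569) = 0.41 × 11.1 / 3.6084
   = 4.5510 / 3.6084 = 1.2612 m/s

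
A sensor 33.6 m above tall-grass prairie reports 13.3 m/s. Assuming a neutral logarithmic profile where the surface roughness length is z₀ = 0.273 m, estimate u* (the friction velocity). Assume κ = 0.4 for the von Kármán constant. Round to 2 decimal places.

Log law: V(z) = (u*/κ) · ln(z/z₀) ⇒ u* = κ · V / ln(z/z₀)
u* = 0.4 × 13.3 / ln(33.6/0.273) = 0.4 × 13.3 / 4.8128
   = 5.3200 / 4.8128 = 1.1054 m/s

u* ≈ 1.11 m/s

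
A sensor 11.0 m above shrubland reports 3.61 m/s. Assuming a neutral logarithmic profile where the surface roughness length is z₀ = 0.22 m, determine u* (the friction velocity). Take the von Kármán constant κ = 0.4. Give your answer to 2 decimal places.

Log law: V(z) = (u*/κ) · ln(z/z₀) ⇒ u* = κ · V / ln(z/z₀)
u* = 0.4 × 3.61 / ln(11.0/0.22) = 0.4 × 3.61 / 3.9120
   = 1.4440 / 3.9120 = 0.3691 m/s

u* ≈ 0.37 m/s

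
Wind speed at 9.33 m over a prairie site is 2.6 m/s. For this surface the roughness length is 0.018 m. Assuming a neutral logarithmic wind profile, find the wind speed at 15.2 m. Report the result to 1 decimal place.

2.8 m/s

Log law: V(z) ∝ ln(z/z₀), so V₂/V₁ = ln(z₂/z₀) / ln(z₁/z₀).
ln(15.2/0.018) = 6.7387, ln(9.33/0.018) = 6.2506
V₂ = 2.6 × 6.7387/6.2506 = 2.6 × 1.0781 = 2.8030 m/s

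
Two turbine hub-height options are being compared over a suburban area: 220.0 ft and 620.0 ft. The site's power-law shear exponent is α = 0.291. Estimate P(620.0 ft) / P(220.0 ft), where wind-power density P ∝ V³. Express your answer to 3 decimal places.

Speed ratio: V_B/V_A = (z_B/z_A)^α = (620.0/220.0)^0.291 = (2.8182)^0.291 = 1.35189
Power-density ratio: P_B/P_A = (V_B/V_A)³ = (1.35189)³ = 2.47072

2.471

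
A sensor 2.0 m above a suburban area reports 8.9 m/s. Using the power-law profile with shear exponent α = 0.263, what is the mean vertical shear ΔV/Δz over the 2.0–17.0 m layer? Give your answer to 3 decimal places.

Power law: V₂ = V₁ · (z₂/z₁)^α = 8.9 × (8.5000)^0.263 = 15.6253 m/s
ΔV/Δz = (15.6253 − 8.9)/(17.0 − 2.0) = 6.7253/15.0000 = 0.44835 m/s/m

0.448 m/s/m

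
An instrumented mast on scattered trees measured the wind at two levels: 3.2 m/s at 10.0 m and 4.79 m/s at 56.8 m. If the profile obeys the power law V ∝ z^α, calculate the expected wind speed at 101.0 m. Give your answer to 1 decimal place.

5.5 m/s

First find α: α = ln(V₂/V₁)/ln(z₂/z₁) = ln(4.79/3.2)/ln(56.8/10.0) = 0.40338/1.73695 = 0.2322
Extrapolate from 56.8 m to 101.0 m: V₃ = 4.79 × (101.0/56.8)^0.2322 = 4.79 × 1.1430 = 5.4750 m/s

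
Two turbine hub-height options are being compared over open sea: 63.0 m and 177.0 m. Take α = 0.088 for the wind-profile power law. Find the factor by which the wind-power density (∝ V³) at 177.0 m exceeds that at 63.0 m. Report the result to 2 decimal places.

1.31

Speed ratio: V_B/V_A = (z_B/z_A)^α = (177.0/63.0)^0.088 = (2.8095)^0.088 = 1.09517
Power-density ratio: P_B/P_A = (V_B/V_A)³ = (1.09517)³ = 1.31353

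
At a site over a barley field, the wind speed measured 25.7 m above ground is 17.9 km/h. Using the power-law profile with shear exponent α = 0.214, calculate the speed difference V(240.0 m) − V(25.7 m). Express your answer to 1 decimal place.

Power law: V₂ = V₁ · (z₂/z₁)^α = 17.9 × (9.3385)^0.214 = 28.8730 km/h
ΔV = 28.8730 − 17.9 = 10.9730 km/h

11.0 km/h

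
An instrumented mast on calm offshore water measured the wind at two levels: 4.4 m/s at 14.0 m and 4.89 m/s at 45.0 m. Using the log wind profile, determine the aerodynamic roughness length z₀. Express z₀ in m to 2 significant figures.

z₀ ≈ 0.00039 m

Log law: V(z) ∝ ln(z/z₀). With r = V₁/V₂ = 4.4/4.89 = 0.89980,
r · ln(z₂/z₀) = ln(z₁/z₀) ⇒ ln z₀ = (ln z₁ − r·ln z₂)/(1 − r)
ln z₀ = (2.63906 − 0.89980×3.80666) / 0.10020 = -7.8456
z₀ = exp(-7.8456) = 0.0003915 m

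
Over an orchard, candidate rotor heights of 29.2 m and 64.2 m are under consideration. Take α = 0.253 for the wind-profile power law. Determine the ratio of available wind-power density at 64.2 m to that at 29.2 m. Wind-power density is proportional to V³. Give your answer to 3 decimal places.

1.818

Speed ratio: V_B/V_A = (z_B/z_A)^α = (64.2/29.2)^0.253 = (2.1986)^0.253 = 1.22058
Power-density ratio: P_B/P_A = (V_B/V_A)³ = (1.22058)³ = 1.81842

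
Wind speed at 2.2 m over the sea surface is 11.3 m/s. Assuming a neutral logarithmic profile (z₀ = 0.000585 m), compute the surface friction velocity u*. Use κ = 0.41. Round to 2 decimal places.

u* ≈ 0.56 m/s

Log law: V(z) = (u*/κ) · ln(z/z₀) ⇒ u* = κ · V / ln(z/z₀)
u* = 0.41 × 11.3 / ln(2.2/0.000585) = 0.41 × 11.3 / 8.2324
   = 4.6330 / 8.2324 = 0.5628 m/s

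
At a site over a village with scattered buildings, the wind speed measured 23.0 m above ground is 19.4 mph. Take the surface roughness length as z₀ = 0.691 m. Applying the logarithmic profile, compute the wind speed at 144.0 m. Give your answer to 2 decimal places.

Log law: V(z) ∝ ln(z/z₀), so V₂/V₁ = ln(z₂/z₀) / ln(z₁/z₀).
ln(144.0/0.691) = 5.3394, ln(23.0/0.691) = 3.5051
V₂ = 19.4 × 5.3394/3.5051 = 19.4 × 1.5233 = 29.5525 mph

29.55 mph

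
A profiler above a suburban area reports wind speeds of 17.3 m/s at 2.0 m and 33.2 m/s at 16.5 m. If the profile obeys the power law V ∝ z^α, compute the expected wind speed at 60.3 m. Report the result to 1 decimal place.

First find α: α = ln(V₂/V₁)/ln(z₂/z₁) = ln(33.2/17.3)/ln(16.5/2.0) = 0.65184/2.11021 = 0.3089
Extrapolate from 16.5 m to 60.3 m: V₃ = 33.2 × (60.3/16.5)^0.3089 = 33.2 × 1.4923 = 49.5447 m/s

49.5 m/s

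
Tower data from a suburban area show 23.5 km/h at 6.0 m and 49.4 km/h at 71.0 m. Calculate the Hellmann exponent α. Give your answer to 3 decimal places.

α ≈ 0.301

Power law: V₂/V₁ = (z₂/z₁)^α ⇒ α = ln(V₂/V₁) / ln(z₂/z₁)
α = ln(49.4/23.5) / ln(71.0/6.0) = ln(2.1021) / ln(11.8333)
  = 0.74295 / 2.47092 = 0.30068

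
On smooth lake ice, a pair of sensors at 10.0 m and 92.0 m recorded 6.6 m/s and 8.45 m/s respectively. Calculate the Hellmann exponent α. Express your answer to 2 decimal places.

α ≈ 0.11

Power law: V₂/V₁ = (z₂/z₁)^α ⇒ α = ln(V₂/V₁) / ln(z₂/z₁)
α = ln(8.45/6.6) / ln(92.0/10.0) = ln(1.2803) / ln(9.2000)
  = 0.24710 / 2.21920 = 0.11134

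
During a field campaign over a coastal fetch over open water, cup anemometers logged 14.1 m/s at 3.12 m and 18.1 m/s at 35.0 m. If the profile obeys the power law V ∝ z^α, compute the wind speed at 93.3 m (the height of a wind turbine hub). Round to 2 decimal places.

First find α: α = ln(V₂/V₁)/ln(z₂/z₁) = ln(18.1/14.1)/ln(35.0/3.12) = 0.24974/2.41752 = 0.1033
Extrapolate from 35.0 m to 93.3 m: V₃ = 18.1 × (93.3/35.0)^0.1033 = 18.1 × 1.1066 = 20.0293 m/s

20.03 m/s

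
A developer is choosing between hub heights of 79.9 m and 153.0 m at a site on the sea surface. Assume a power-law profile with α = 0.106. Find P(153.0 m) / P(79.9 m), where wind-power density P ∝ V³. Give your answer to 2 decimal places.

1.23

Speed ratio: V_B/V_A = (z_B/z_A)^α = (153.0/79.9)^0.106 = (1.9149)^0.106 = 1.07129
Power-density ratio: P_B/P_A = (V_B/V_A)³ = (1.07129)³ = 1.22948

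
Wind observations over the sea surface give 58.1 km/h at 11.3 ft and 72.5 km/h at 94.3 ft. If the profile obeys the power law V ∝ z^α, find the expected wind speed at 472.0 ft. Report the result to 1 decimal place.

85.8 km/h

First find α: α = ln(V₂/V₁)/ln(z₂/z₁) = ln(72.5/58.1)/ln(94.3/11.3) = 0.22142/2.12168 = 0.1044
Extrapolate from 94.3 ft to 472.0 ft: V₃ = 72.5 × (472.0/94.3)^0.1044 = 72.5 × 1.1830 = 85.7692 km/h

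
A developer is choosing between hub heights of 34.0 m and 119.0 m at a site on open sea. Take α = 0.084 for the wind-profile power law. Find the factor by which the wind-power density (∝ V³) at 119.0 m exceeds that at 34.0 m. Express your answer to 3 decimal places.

Speed ratio: V_B/V_A = (z_B/z_A)^α = (119.0/34.0)^0.084 = (3.5000)^0.084 = 1.11097
Power-density ratio: P_B/P_A = (V_B/V_A)³ = (1.11097)³ = 1.37121

1.371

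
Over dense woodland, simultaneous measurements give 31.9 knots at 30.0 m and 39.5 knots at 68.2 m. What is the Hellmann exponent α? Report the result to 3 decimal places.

Power law: V₂/V₁ = (z₂/z₁)^α ⇒ α = ln(V₂/V₁) / ln(z₂/z₁)
α = ln(39.5/31.9) / ln(68.2/30.0) = ln(1.2382) / ln(2.2733)
  = 0.21369 / 0.82125 = 0.26021

α ≈ 0.260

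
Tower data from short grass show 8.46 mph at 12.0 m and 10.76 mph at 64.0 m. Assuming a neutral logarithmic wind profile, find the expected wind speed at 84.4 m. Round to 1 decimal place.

Log law: V ∝ ln(z/z₀). From the pair, with r = V₁/V₂ = 0.78625,
ln z₀ = (ln z₁ − r·ln z₂)/(1 − r) = (2.4849 − 0.78625×4.1589)/0.21375 = -3.6724 → z₀ = 0.02542 m
V₃ = V₁ · ln(z₃/z₀)/ln(z₁/z₀) = 8.46 × 8.1080/6.1573 = 11.1402 mph

11.1 mph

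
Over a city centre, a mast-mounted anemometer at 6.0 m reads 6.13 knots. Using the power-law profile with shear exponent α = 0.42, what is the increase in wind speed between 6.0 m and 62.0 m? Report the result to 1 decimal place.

10.2 knots

Power law: V₂ = V₁ · (z₂/z₁)^α = 6.13 × (10.3333)^0.42 = 16.3471 knots
ΔV = 16.3471 − 6.13 = 10.2171 knots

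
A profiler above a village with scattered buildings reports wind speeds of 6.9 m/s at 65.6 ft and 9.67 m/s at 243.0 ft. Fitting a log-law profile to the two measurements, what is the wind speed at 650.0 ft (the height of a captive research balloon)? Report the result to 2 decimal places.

Log law: V ∝ ln(z/z₀). From the pair, with r = V₁/V₂ = 0.71355,
ln z₀ = (ln z₁ − r·ln z₂)/(1 − r) = (4.1836 − 0.71355×5.4931)/0.28645 = 0.9217 → z₀ = 2.514 ft
V₃ = V₁ · ln(z₃/z₀)/ln(z₁/z₀) = 6.9 × 5.5553/3.2619 = 11.7513 m/s

11.75 m/s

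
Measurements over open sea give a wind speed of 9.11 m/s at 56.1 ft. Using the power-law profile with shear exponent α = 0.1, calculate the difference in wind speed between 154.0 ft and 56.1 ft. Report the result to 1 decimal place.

Power law: V₂ = V₁ · (z₂/z₁)^α = 9.11 × (2.7451)^0.1 = 10.0780 m/s
ΔV = 10.0780 − 9.11 = 0.9680 m/s

1.0 m/s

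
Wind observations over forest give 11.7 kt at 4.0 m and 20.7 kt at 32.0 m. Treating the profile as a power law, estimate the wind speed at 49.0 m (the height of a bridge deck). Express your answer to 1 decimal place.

First find α: α = ln(V₂/V₁)/ln(z₂/z₁) = ln(20.7/11.7)/ln(32.0/4.0) = 0.57054/2.07944 = 0.2744
Extrapolate from 32.0 m to 49.0 m: V₃ = 20.7 × (49.0/32.0)^0.2744 = 20.7 × 1.1240 = 23.2671 kt

23.3 kt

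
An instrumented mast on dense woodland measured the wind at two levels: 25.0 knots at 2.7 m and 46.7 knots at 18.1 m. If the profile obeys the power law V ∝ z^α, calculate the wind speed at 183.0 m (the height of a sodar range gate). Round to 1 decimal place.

99.8 knots

First find α: α = ln(V₂/V₁)/ln(z₂/z₁) = ln(46.7/25.0)/ln(18.1/2.7) = 0.62487/1.90266 = 0.3284
Extrapolate from 18.1 m to 183.0 m: V₃ = 46.7 × (183.0/18.1)^0.3284 = 46.7 × 2.1379 = 99.8395 knots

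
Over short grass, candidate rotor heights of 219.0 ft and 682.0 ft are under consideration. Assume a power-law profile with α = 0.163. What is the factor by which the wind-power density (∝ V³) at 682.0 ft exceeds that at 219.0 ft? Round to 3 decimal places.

1.743

Speed ratio: V_B/V_A = (z_B/z_A)^α = (682.0/219.0)^0.163 = (3.1142)^0.163 = 1.20341
Power-density ratio: P_B/P_A = (V_B/V_A)³ = (1.20341)³ = 1.74278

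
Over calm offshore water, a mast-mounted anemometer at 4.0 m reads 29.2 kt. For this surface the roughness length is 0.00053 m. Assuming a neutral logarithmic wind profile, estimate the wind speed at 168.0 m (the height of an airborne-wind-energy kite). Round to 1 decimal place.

Log law: V(z) ∝ ln(z/z₀), so V₂/V₁ = ln(z₂/z₀) / ln(z₁/z₀).
ln(168.0/0.00053) = 12.6666, ln(4.0/0.00053) = 8.9289
V₂ = 29.2 × 12.6666/8.9289 = 29.2 × 1.4186 = 41.4232 kt

41.4 kt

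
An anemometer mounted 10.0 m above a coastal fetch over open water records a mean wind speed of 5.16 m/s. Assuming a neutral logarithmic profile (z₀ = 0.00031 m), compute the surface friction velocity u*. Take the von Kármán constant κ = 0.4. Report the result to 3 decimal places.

u* ≈ 0.199 m/s

Log law: V(z) = (u*/κ) · ln(z/z₀) ⇒ u* = κ · V / ln(z/z₀)
u* = 0.4 × 5.16 / ln(10.0/0.00031) = 0.4 × 5.16 / 10.3815
   = 2.0640 / 10.3815 = 0.1988 m/s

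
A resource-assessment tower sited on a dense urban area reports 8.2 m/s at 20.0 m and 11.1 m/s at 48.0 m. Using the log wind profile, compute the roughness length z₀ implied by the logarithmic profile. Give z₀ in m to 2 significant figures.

z₀ ≈ 1.7 m

Log law: V(z) ∝ ln(z/z₀). With r = V₁/V₂ = 8.2/11.1 = 0.73874,
r · ln(z₂/z₀) = ln(z₁/z₀) ⇒ ln z₀ = (ln z₁ − r·ln z₂)/(1 − r)
ln z₀ = (2.99573 − 0.73874×3.87120) / 0.26126 = 0.5203
z₀ = exp(0.5203) = 1.682 m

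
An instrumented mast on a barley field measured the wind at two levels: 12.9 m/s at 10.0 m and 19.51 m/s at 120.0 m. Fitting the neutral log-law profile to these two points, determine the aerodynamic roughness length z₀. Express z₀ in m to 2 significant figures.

z₀ ≈ 0.078 m

Log law: V(z) ∝ ln(z/z₀). With r = V₁/V₂ = 12.9/19.51 = 0.66120,
r · ln(z₂/z₀) = ln(z₁/z₀) ⇒ ln z₀ = (ln z₁ − r·ln z₂)/(1 − r)
ln z₀ = (2.30259 − 0.66120×4.78749) / 0.33880 = -2.5469
z₀ = exp(-2.5469) = 0.07832 m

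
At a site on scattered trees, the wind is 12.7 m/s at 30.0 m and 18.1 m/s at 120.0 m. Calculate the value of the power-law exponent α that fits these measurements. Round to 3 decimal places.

Power law: V₂/V₁ = (z₂/z₁)^α ⇒ α = ln(V₂/V₁) / ln(z₂/z₁)
α = ln(18.1/12.7) / ln(120.0/30.0) = ln(1.4252) / ln(4.0000)
  = 0.35431 / 1.38629 = 0.25558

α ≈ 0.256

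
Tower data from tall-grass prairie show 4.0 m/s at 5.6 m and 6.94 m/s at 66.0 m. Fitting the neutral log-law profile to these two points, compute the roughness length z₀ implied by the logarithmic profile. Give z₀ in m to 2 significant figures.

z₀ ≈ 0.20 m

Log law: V(z) ∝ ln(z/z₀). With r = V₁/V₂ = 4.0/6.94 = 0.57637,
r · ln(z₂/z₀) = ln(z₁/z₀) ⇒ ln z₀ = (ln z₁ − r·ln z₂)/(1 − r)
ln z₀ = (1.72277 − 0.57637×4.18965) / 0.42363 = -1.6335
z₀ = exp(-1.6335) = 0.1952 m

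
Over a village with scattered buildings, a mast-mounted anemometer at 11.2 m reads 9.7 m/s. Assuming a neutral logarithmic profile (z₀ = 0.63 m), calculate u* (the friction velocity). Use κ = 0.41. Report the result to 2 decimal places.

Log law: V(z) = (u*/κ) · ln(z/z₀) ⇒ u* = κ · V / ln(z/z₀)
u* = 0.41 × 9.7 / ln(11.2/0.63) = 0.41 × 9.7 / 2.8779
   = 3.9770 / 2.8779 = 1.3819 m/s

u* ≈ 1.38 m/s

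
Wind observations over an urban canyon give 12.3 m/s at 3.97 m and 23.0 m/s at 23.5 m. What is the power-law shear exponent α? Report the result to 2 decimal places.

Power law: V₂/V₁ = (z₂/z₁)^α ⇒ α = ln(V₂/V₁) / ln(z₂/z₁)
α = ln(23.0/12.3) / ln(23.5/3.97) = ln(1.8699) / ln(5.9194)
  = 0.62589 / 1.77823 = 0.35198

α ≈ 0.35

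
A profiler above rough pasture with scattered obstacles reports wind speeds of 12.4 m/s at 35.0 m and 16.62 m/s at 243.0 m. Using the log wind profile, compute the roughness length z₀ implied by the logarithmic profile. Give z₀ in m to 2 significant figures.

Log law: V(z) ∝ ln(z/z₀). With r = V₁/V₂ = 12.4/16.62 = 0.74609,
r · ln(z₂/z₀) = ln(z₁/z₀) ⇒ ln z₀ = (ln z₁ − r·ln z₂)/(1 − r)
ln z₀ = (3.55535 − 0.74609×5.49306) / 0.25391 = -2.1384
z₀ = exp(-2.1384) = 0.1178 m

z₀ ≈ 0.12 m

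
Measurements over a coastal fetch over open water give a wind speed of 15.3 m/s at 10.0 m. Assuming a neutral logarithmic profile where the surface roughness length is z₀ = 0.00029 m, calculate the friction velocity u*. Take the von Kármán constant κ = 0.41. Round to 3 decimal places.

u* ≈ 0.600 m/s

Log law: V(z) = (u*/κ) · ln(z/z₀) ⇒ u* = κ · V / ln(z/z₀)
u* = 0.41 × 15.3 / ln(10.0/0.00029) = 0.41 × 15.3 / 10.4482
   = 6.2730 / 10.4482 = 0.6004 m/s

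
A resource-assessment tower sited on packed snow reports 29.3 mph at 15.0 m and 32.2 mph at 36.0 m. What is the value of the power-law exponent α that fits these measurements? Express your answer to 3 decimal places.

Power law: V₂/V₁ = (z₂/z₁)^α ⇒ α = ln(V₂/V₁) / ln(z₂/z₁)
α = ln(32.2/29.3) / ln(36.0/15.0) = ln(1.0990) / ln(2.4000)
  = 0.09438 / 0.87547 = 0.10780

α ≈ 0.108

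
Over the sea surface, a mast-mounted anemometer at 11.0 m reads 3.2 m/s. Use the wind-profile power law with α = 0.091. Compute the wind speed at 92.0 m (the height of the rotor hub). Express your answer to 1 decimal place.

Power-law profile: V₂ = V₁ · (z₂/z₁)^α
V₂ = 3.2 × (92.0/11.0)^0.091 = 3.2 × (8.3636)^0.091
    = 3.2 × 1.2132 = 3.8823 m/s

3.9 m/s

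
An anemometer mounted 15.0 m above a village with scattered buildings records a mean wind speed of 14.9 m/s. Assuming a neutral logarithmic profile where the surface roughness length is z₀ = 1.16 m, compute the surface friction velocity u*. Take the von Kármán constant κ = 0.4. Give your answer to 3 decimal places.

Log law: V(z) = (u*/κ) · ln(z/z₀) ⇒ u* = κ · V / ln(z/z₀)
u* = 0.4 × 14.9 / ln(15.0/1.16) = 0.4 × 14.9 / 2.5596
   = 5.9600 / 2.5596 = 2.3285 m/s

u* ≈ 2.328 m/s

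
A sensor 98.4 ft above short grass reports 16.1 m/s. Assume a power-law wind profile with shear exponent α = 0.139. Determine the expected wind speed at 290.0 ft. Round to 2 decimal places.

18.71 m/s

Power-law profile: V₂ = V₁ · (z₂/z₁)^α
V₂ = 16.1 × (290.0/98.4)^0.139 = 16.1 × (2.9472)^0.139
    = 16.1 × 1.1621 = 18.7100 m/s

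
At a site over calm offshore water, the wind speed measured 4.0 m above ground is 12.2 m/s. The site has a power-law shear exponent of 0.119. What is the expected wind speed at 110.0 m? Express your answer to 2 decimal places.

18.10 m/s

Power-law profile: V₂ = V₁ · (z₂/z₁)^α
V₂ = 12.2 × (110.0/4.0)^0.119 = 12.2 × (27.5000)^0.119
    = 12.2 × 1.4835 = 18.0984 m/s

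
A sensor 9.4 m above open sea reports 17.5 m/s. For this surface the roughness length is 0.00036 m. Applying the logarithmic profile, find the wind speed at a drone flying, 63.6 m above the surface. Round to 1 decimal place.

Log law: V(z) ∝ ln(z/z₀), so V₂/V₁ = ln(z₂/z₀) / ln(z₁/z₀).
ln(63.6/0.00036) = 12.0820, ln(9.4/0.00036) = 10.1701
V₂ = 17.5 × 12.0820/10.1701 = 17.5 × 1.1880 = 20.7899 m/s

20.8 m/s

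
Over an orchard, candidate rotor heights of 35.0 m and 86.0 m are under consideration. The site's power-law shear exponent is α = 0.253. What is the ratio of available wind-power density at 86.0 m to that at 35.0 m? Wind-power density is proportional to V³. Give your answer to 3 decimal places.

1.979

Speed ratio: V_B/V_A = (z_B/z_A)^α = (86.0/35.0)^0.253 = (2.4571)^0.253 = 1.25539
Power-density ratio: P_B/P_A = (V_B/V_A)³ = (1.25539)³ = 1.97850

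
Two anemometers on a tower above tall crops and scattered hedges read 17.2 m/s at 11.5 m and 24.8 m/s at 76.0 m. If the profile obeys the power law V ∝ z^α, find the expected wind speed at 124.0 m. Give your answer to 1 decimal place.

27.3 m/s

First find α: α = ln(V₂/V₁)/ln(z₂/z₁) = ln(24.8/17.2)/ln(76.0/11.5) = 0.36593/1.88839 = 0.1938
Extrapolate from 76.0 m to 124.0 m: V₃ = 24.8 × (124.0/76.0)^0.1938 = 24.8 × 1.0995 = 27.2679 m/s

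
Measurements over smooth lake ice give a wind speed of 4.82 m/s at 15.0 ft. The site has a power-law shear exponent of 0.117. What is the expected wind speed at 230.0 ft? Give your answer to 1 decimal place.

Power-law profile: V₂ = V₁ · (z₂/z₁)^α
V₂ = 4.82 × (230.0/15.0)^0.117 = 4.82 × (15.3333)^0.117
    = 4.82 × 1.3763 = 6.6339 m/s

6.6 m/s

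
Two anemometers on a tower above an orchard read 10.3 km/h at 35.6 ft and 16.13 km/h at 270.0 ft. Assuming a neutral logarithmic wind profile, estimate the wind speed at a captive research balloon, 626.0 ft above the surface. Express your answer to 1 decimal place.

18.5 km/h

Log law: V ∝ ln(z/z₀). From the pair, with r = V₁/V₂ = 0.63856,
ln z₀ = (ln z₁ − r·ln z₂)/(1 − r) = (3.5723 − 0.63856×5.5984)/0.36144 = -0.0072 → z₀ = 0.9929 ft
V₃ = V₁ · ln(z₃/z₀)/ln(z₁/z₀) = 10.3 × 6.4465/3.5795 = 18.5498 km/h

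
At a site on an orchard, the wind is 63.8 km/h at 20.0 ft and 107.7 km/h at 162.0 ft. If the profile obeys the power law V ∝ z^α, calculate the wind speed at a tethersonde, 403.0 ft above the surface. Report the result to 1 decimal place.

First find α: α = ln(V₂/V₁)/ln(z₂/z₁) = ln(107.7/63.8)/ln(162.0/20.0) = 0.52360/2.09186 = 0.2503
Extrapolate from 162.0 ft to 403.0 ft: V₃ = 107.7 × (403.0/162.0)^0.2503 = 107.7 × 1.2562 = 135.2952 km/h

135.3 km/h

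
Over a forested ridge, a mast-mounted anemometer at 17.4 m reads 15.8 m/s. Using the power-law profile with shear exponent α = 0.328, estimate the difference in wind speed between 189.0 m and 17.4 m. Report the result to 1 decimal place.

Power law: V₂ = V₁ · (z₂/z₁)^α = 15.8 × (10.8621)^0.328 = 34.5491 m/s
ΔV = 34.5491 − 15.8 = 18.7491 m/s

18.7 m/s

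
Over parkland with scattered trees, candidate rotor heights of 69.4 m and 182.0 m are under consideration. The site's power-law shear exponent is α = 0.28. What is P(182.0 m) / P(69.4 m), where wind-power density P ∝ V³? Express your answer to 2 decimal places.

2.25

Speed ratio: V_B/V_A = (z_B/z_A)^α = (182.0/69.4)^0.28 = (2.6225)^0.28 = 1.30990
Power-density ratio: P_B/P_A = (V_B/V_A)³ = (1.30990)³ = 2.24759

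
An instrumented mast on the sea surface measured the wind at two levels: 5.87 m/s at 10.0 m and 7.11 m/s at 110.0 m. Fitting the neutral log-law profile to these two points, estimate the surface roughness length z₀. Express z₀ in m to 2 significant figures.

Log law: V(z) ∝ ln(z/z₀). With r = V₁/V₂ = 5.87/7.11 = 0.82560,
r · ln(z₂/z₀) = ln(z₁/z₀) ⇒ ln z₀ = (ln z₁ − r·ln z₂)/(1 − r)
ln z₀ = (2.30259 − 0.82560×4.70048) / 0.17440 = -9.0487
z₀ = exp(-9.0487) = 0.0001175 m

z₀ ≈ 0.00012 m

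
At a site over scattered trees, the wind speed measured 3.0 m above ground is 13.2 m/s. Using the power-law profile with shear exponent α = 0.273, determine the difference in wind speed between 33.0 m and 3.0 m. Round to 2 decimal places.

Power law: V₂ = V₁ · (z₂/z₁)^α = 13.2 × (11.0000)^0.273 = 25.4024 m/s
ΔV = 25.4024 − 13.2 = 12.2024 m/s

12.20 m/s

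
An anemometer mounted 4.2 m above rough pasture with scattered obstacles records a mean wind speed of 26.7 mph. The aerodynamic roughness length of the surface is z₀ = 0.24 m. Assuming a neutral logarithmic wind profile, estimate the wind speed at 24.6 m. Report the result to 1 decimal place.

43.2 mph

Log law: V(z) ∝ ln(z/z₀), so V₂/V₁ = ln(z₂/z₀) / ln(z₁/z₀).
ln(24.6/0.24) = 4.6299, ln(4.2/0.24) = 2.8622
V₂ = 26.7 × 4.6299/2.8622 = 26.7 × 1.6176 = 43.1896 mph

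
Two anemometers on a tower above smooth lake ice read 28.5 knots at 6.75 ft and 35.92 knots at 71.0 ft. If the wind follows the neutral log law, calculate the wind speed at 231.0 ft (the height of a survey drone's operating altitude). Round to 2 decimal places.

39.64 knots

Log law: V ∝ ln(z/z₀). From the pair, with r = V₁/V₂ = 0.79343,
ln z₀ = (ln z₁ − r·ln z₂)/(1 − r) = (1.9095 − 0.79343×4.2627)/0.20657 = -7.1288 → z₀ = 0.0008017 ft
V₃ = V₁ · ln(z₃/z₀)/ln(z₁/z₀) = 28.5 × 12.5712/9.0383 = 39.6400 knots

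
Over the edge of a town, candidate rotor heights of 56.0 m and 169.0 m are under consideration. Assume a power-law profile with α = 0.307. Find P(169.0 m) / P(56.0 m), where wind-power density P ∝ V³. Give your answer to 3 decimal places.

Speed ratio: V_B/V_A = (z_B/z_A)^α = (169.0/56.0)^0.307 = (3.0179)^0.307 = 1.40368
Power-density ratio: P_B/P_A = (V_B/V_A)³ = (1.40368)³ = 2.76568

2.766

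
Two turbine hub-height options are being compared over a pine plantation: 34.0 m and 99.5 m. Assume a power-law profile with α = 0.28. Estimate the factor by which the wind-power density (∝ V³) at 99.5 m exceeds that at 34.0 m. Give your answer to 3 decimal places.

Speed ratio: V_B/V_A = (z_B/z_A)^α = (99.5/34.0)^0.28 = (2.9265)^0.28 = 1.35075
Power-density ratio: P_B/P_A = (V_B/V_A)³ = (1.35075)³ = 2.46450

2.465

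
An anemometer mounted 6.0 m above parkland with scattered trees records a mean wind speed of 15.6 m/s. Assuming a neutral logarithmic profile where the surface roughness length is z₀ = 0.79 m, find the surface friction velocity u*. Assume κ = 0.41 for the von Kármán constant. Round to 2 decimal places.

Log law: V(z) = (u*/κ) · ln(z/z₀) ⇒ u* = κ · V / ln(z/z₀)
u* = 0.41 × 15.6 / ln(6.0/0.79) = 0.41 × 15.6 / 2.0275
   = 6.3960 / 2.0275 = 3.1547 m/s

u* ≈ 3.15 m/s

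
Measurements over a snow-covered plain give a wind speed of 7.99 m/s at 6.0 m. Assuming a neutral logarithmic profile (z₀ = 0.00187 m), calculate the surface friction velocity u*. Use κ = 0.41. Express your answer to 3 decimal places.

u* ≈ 0.406 m/s

Log law: V(z) = (u*/κ) · ln(z/z₀) ⇒ u* = κ · V / ln(z/z₀)
u* = 0.41 × 7.99 / ln(6.0/0.00187) = 0.41 × 7.99 / 8.0736
   = 3.2759 / 8.0736 = 0.4058 m/s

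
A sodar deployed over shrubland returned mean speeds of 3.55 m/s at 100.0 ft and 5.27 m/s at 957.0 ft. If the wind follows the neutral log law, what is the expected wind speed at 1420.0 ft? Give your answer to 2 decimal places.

Log law: V ∝ ln(z/z₀). From the pair, with r = V₁/V₂ = 0.67362,
ln z₀ = (ln z₁ − r·ln z₂)/(1 − r) = (4.6052 − 0.67362×6.8638)/0.32638 = -0.0565 → z₀ = 0.9450 ft
V₃ = V₁ · ln(z₃/z₀)/ln(z₁/z₀) = 3.55 × 7.3150/4.6617 = 5.5705 m/s

5.57 m/s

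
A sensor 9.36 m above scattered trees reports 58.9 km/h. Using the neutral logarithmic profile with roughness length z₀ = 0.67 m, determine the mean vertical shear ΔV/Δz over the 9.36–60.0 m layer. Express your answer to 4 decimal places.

0.8195 km/h/m

Log law: V₂ = V₁ · ln(z₂/z₀)/ln(z₁/z₀) = 58.9 × 4.4948/2.6369 = 100.3992 km/h
ΔV/Δz = (100.3992 − 58.9)/(60.0 − 9.36) = 41.4992/50.6400 = 0.81950 km/h/m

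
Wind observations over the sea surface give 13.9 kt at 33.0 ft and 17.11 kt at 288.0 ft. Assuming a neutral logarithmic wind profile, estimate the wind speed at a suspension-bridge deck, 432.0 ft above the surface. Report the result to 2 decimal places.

Log law: V ∝ ln(z/z₀). From the pair, with r = V₁/V₂ = 0.81239,
ln z₀ = (ln z₁ − r·ln z₂)/(1 − r) = (3.4965 − 0.81239×5.6630)/0.18761 = -5.8847 → z₀ = 0.002782 ft
V₃ = V₁ · ln(z₃/z₀)/ln(z₁/z₀) = 13.9 × 11.9531/9.3812 = 17.7108 kt

17.71 kt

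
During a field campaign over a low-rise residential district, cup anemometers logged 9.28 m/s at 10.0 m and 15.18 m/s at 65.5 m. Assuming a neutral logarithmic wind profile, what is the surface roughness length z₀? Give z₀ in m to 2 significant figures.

z₀ ≈ 0.52 m

Log law: V(z) ∝ ln(z/z₀). With r = V₁/V₂ = 9.28/15.18 = 0.61133,
r · ln(z₂/z₀) = ln(z₁/z₀) ⇒ ln z₀ = (ln z₁ − r·ln z₂)/(1 − r)
ln z₀ = (2.30259 − 0.61133×4.18205) / 0.38867 = -0.6536
z₀ = exp(-0.6536) = 0.5202 m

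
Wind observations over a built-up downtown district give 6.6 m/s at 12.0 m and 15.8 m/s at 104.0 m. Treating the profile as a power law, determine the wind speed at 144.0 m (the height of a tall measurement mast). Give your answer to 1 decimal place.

First find α: α = ln(V₂/V₁)/ln(z₂/z₁) = ln(15.8/6.6)/ln(104.0/12.0) = 0.87294/2.15948 = 0.4042
Extrapolate from 104.0 m to 144.0 m: V₃ = 15.8 × (144.0/104.0)^0.4042 = 15.8 × 1.1406 = 18.0214 m/s

18.0 m/s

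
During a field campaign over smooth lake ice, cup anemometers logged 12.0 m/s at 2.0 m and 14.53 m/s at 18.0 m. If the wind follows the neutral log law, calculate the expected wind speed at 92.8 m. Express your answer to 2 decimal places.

16.42 m/s

Log law: V ∝ ln(z/z₀). From the pair, with r = V₁/V₂ = 0.82588,
ln z₀ = (ln z₁ − r·ln z₂)/(1 − r) = (0.6931 − 0.82588×2.8904)/0.17412 = -9.7285 → z₀ = 0.00005956 m
V₃ = V₁ · ln(z₃/z₀)/ln(z₁/z₀) = 12.0 × 14.2589/10.4216 = 16.4185 m/s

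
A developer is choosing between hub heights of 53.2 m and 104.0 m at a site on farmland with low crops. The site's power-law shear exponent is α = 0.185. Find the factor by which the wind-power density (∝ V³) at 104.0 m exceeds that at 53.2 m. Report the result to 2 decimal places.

Speed ratio: V_B/V_A = (z_B/z_A)^α = (104.0/53.2)^0.185 = (1.9549)^0.185 = 1.13203
Power-density ratio: P_B/P_A = (V_B/V_A)³ = (1.13203)³ = 1.45068

1.45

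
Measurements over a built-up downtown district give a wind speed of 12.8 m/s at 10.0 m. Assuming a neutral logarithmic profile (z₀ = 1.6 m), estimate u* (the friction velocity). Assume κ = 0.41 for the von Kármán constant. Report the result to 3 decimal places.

Log law: V(z) = (u*/κ) · ln(z/z₀) ⇒ u* = κ · V / ln(z/z₀)
u* = 0.41 × 12.8 / ln(10.0/1.6) = 0.41 × 12.8 / 1.8326
   = 5.2480 / 1.8326 = 2.8637 m/s

u* ≈ 2.864 m/s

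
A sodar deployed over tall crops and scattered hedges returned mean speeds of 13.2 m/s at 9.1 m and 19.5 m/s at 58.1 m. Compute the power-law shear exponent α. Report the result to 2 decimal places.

Power law: V₂/V₁ = (z₂/z₁)^α ⇒ α = ln(V₂/V₁) / ln(z₂/z₁)
α = ln(19.5/13.2) / ln(58.1/9.1) = ln(1.4773) / ln(6.3846)
  = 0.39020 / 1.85389 = 0.21047

α ≈ 0.21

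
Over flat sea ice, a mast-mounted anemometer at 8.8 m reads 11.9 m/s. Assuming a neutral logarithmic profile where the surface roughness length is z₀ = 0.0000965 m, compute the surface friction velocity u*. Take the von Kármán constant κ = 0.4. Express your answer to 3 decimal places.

Log law: V(z) = (u*/κ) · ln(z/z₀) ⇒ u* = κ · V / ln(z/z₀)
u* = 0.4 × 11.9 / ln(8.8/0.0000965) = 0.4 × 11.9 / 11.4207
   = 4.7600 / 11.4207 = 0.4168 m/s

u* ≈ 0.417 m/s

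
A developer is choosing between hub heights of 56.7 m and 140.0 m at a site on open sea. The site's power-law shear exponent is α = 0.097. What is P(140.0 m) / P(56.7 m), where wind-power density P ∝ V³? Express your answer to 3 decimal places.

Speed ratio: V_B/V_A = (z_B/z_A)^α = (140.0/56.7)^0.097 = (2.4691)^0.097 = 1.09163
Power-density ratio: P_B/P_A = (V_B/V_A)³ = (1.09163)³ = 1.30086

1.301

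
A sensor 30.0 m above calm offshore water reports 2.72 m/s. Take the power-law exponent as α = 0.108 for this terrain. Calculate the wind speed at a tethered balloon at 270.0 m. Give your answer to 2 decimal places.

Power-law profile: V₂ = V₁ · (z₂/z₁)^α
V₂ = 2.72 × (270.0/30.0)^0.108 = 2.72 × (9.0000)^0.108
    = 2.72 × 1.2678 = 3.4485 m/s

3.45 m/s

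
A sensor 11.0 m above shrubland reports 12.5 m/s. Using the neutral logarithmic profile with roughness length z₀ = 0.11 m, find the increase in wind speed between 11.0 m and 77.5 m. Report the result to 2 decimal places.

5.30 m/s

Log law: V₂ = V₁ · ln(z₂/z₀)/ln(z₁/z₀) = 12.5 × 6.5576/4.6052 = 17.7994 m/s
ΔV = 17.7994 − 12.5 = 5.2994 m/s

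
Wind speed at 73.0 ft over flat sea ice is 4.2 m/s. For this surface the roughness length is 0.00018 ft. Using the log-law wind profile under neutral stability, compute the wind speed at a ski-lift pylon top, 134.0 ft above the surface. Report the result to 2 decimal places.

4.40 m/s

Log law: V(z) ∝ ln(z/z₀), so V₂/V₁ = ln(z₂/z₀) / ln(z₁/z₀).
ln(134.0/0.00018) = 13.5204, ln(73.0/0.00018) = 12.9130
V₂ = 4.2 × 13.5204/12.9130 = 4.2 × 1.0470 = 4.3976 m/s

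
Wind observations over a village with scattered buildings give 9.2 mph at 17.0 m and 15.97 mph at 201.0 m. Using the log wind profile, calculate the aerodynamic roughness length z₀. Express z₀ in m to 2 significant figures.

z₀ ≈ 0.59 m

Log law: V(z) ∝ ln(z/z₀). With r = V₁/V₂ = 9.2/15.97 = 0.57608,
r · ln(z₂/z₀) = ln(z₁/z₀) ⇒ ln z₀ = (ln z₁ − r·ln z₂)/(1 − r)
ln z₀ = (2.83321 − 0.57608×5.30330) / 0.42392 = -0.5235
z₀ = exp(-0.5235) = 0.5925 m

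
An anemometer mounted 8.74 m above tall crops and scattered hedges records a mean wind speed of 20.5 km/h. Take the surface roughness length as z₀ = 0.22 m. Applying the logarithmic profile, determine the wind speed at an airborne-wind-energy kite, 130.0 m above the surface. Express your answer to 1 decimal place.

35.5 km/h

Log law: V(z) ∝ ln(z/z₀), so V₂/V₁ = ln(z₂/z₀) / ln(z₁/z₀).
ln(130.0/0.22) = 6.3817, ln(8.74/0.22) = 3.6820
V₂ = 20.5 × 6.3817/3.6820 = 20.5 × 1.7332 = 35.5303 km/h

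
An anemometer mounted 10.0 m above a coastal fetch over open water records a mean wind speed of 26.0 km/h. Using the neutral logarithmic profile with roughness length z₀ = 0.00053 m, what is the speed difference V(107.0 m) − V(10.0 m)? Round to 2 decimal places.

Log law: V₂ = V₁ · ln(z₂/z₀)/ln(z₁/z₀) = 26.0 × 12.2155/9.8452 = 32.2595 km/h
ΔV = 32.2595 − 26.0 = 6.2595 km/h

6.26 km/h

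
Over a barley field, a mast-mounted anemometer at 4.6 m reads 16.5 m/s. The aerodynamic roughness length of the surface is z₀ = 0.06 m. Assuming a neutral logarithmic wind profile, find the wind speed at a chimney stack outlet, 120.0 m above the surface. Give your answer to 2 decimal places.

Log law: V(z) ∝ ln(z/z₀), so V₂/V₁ = ln(z₂/z₀) / ln(z₁/z₀).
ln(120.0/0.06) = 7.6009, ln(4.6/0.06) = 4.3395
V₂ = 16.5 × 7.6009/4.3395 = 16.5 × 1.7516 = 28.9010 m/s

28.90 m/s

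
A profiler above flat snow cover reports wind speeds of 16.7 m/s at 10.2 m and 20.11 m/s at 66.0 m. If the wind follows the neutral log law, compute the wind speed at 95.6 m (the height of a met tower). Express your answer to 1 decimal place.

Log law: V ∝ ln(z/z₀). From the pair, with r = V₁/V₂ = 0.83043,
ln z₀ = (ln z₁ − r·ln z₂)/(1 − r) = (2.3224 − 0.83043×4.1897)/0.16957 = -6.8223 → z₀ = 0.001089 m
V₃ = V₁ · ln(z₃/z₀)/ln(z₁/z₀) = 16.7 × 11.3825/9.1447 = 20.7866 m/s

20.8 m/s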